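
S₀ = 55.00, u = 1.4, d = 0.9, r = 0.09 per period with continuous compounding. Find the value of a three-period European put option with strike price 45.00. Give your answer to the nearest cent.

Risk-neutral probability p = (e^0.09 − 0.9)/(1.4 − 0.9) = 0.1942/0.5000 = 0.3883
Terminal stock prices: S_uuu = 150.9, S_uud = 97.02, S_udd = 62.37, S_ddd = 40.1
Terminal payoffs (K − S): max(-105.9, 0) = 0, max(-52.02, 0) = 0, max(-17.37, 0) = 0, max(4.905, 0) = 4.905
Node uu (S = 107.8): V_uu = e^(−0.09)·[0.3883·0.0000 + 0.6117·0.0000] = 0.0000
Node ud (S = 69.3): V_ud = e^(−0.09)·[0.3883·0.0000 + 0.6117·0.0000] = 0.0000
Node dd (S = 44.55): V_dd = e^(−0.09)·[0.3883·0.0000 + 0.6117·4.9050] = 2.7419
Node u (S = 77): V_u = e^(−0.09)·[0.3883·0.0000 + 0.6117·0.0000] = 0.0000
Node d (S = 49.5): V_d = e^(−0.09)·[0.3883·0.0000 + 0.6117·2.7419] = 1.5328
Node 0 (S = 55): V_0 = e^(−0.09)·[0.3883·0.0000 + 0.6117·1.5328] = 0.8568

0.86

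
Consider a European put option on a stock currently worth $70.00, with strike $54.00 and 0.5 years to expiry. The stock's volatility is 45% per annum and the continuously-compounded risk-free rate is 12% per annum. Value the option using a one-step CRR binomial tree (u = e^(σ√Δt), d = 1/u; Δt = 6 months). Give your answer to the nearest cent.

CRR parameters: u = e^(σ√Δt) = e^(0.45·√0.5) = 1.3746, d = 1/u = 0.7275
Per-period rate: rΔt = 0.12·0.5 = 0.06, so R = e^0.06 = 1.0618
Risk-neutral probability p = (e^0.06 − 0.7275)/(1.3746 − 0.7275) = 0.3344/0.6472 = 0.5167
Terminal stock prices: S_u = 96.23, S_d = 50.92
Terminal payoffs (K − S): max(-42.23, 0) = 0, max(3.078, 0) = 3.078
Node 0 (S = 70): V_0 = e^(−0.06)·[0.5167·0.0000 + 0.4833·3.0779] = 1.4010

$1.40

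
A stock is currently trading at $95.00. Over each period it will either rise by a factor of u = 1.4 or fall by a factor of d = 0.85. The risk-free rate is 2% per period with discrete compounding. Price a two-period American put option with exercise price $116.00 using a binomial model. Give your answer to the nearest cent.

Risk-neutral probability p = (1 + 0.02 − 0.85)/(1.4 − 0.85) = 0.1700/0.5500 = 0.3091
Terminal stock prices: S_uu = 186.2, S_ud = 113, S_dd = 68.64
Terminal payoffs (K − S): max(-70.2, 0) = 0, max(2.95, 0) = 2.95, max(47.36, 0) = 47.36
Node u (S = 133): continuation = 1/1.02·[0.3091·0.0000 + 0.6909·2.9500] = 1.9982; exercise value = 0.0000 ≤ continuation, so V_u = 1.9982
Node d (S = 80.75): continuation = 1/1.02·[0.3091·2.9500 + 0.6909·47.3625] = 32.9755; exercise value = 35.2500 > continuation, so V_d = 35.2500 (exercise)
Node 0 (S = 95): continuation = 1/1.02·[0.3091·1.9982 + 0.6909·35.2500] = 24.4825; exercise value = 21.0000 ≤ continuation, so V_0 = 24.4825

$24.48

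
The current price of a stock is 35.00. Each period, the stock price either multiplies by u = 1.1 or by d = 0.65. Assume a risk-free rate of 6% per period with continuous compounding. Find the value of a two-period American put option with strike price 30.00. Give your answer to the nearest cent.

0.92

Risk-neutral probability p = (e^0.06 − 0.65)/(1.1 − 0.65) = 0.4118/0.4500 = 0.9152
Terminal stock prices: S_uu = 42.35, S_ud = 25.03, S_dd = 14.79
Terminal payoffs (K − S): max(-12.35, 0) = 0, max(4.975, 0) = 4.975, max(15.21, 0) = 15.21
Node u (S = 38.5): continuation = e^(−0.06)·[0.9152·0.0000 + 0.0848·4.9750] = 0.3973; exercise value = 0.0000 ≤ continuation, so V_u = 0.3973
Node d (S = 22.75): continuation = e^(−0.06)·[0.9152·4.9750 + 0.0848·15.2125] = 5.5029; exercise value = 7.2500 > continuation, so V_d = 7.2500 (exercise)
Node 0 (S = 35): continuation = e^(−0.06)·[0.9152·0.3973 + 0.0848·7.2500] = 0.9215; exercise value = 0.0000 ≤ continuation, so V_0 = 0.9215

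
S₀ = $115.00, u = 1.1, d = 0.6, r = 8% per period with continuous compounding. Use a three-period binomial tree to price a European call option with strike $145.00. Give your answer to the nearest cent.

$5.73

Risk-neutral probability p = (e^0.08 − 0.6)/(1.1 − 0.6) = 0.4833/0.5000 = 0.9666
Terminal stock prices: S_uuu = 153.1, S_uud = 83.49, S_udd = 45.54, S_ddd = 24.84
Terminal payoffs (S − K): max(8.065, 0) = 8.065, max(-61.51, 0) = 0, max(-99.46, 0) = 0, max(-120.2, 0) = 0
Node uu (S = 139.2): V_uu = e^(−0.08)·[0.9666·8.0650 + 0.0334·0.0000] = 7.1961
Node ud (S = 75.9): V_ud = e^(−0.08)·[0.9666·0.0000 + 0.0334·0.0000] = 0.0000
Node dd (S = 41.4): V_dd = e^(−0.08)·[0.9666·0.0000 + 0.0334·0.0000] = 0.0000
Node u (S = 126.5): V_u = e^(−0.08)·[0.9666·7.1961 + 0.0334·0.0000] = 6.4208
Node d (S = 69): V_d = e^(−0.08)·[0.9666·0.0000 + 0.0334·0.0000] = 0.0000
Node 0 (S = 115): V_0 = e^(−0.08)·[0.9666·6.4208 + 0.0334·0.0000] = 5.7290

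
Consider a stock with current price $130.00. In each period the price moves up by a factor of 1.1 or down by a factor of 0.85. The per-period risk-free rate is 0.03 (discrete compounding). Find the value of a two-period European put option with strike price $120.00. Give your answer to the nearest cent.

$1.93

Risk-neutral probability p = (1 + 0.03 − 0.85)/(1.1 − 0.85) = 0.1800/0.2500 = 0.7200
Terminal stock prices: S_uu = 157.3, S_ud = 121.5, S_dd = 93.92
Terminal payoffs (K − S): max(-37.3, 0) = 0, max(-1.55, 0) = 0, max(26.08, 0) = 26.08
Node u (S = 143): V_u = 1/1.03·[0.7200·0.0000 + 0.2800·0.0000] = 0.0000
Node d (S = 110.5): V_d = 1/1.03·[0.7200·0.0000 + 0.2800·26.0750] = 7.0883
Node 0 (S = 130): V_0 = 1/1.03·[0.7200·0.0000 + 0.2800·7.0883] = 1.9269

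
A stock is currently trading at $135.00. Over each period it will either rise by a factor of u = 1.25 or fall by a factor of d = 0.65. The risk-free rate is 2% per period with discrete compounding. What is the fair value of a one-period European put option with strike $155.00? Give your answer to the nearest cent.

Risk-neutral probability p = (1 + 0.02 − 0.65)/(1.25 − 0.65) = 0.3700/0.6000 = 0.6167
Terminal stock prices: S_u = 168.8, S_d = 87.75
Terminal payoffs (K − S): max(-13.75, 0) = 0, max(67.25, 0) = 67.25
Node 0 (S = 135): V_0 = 1/1.02·[0.6167·0.0000 + 0.3833·67.2500] = 25.2737

$25.27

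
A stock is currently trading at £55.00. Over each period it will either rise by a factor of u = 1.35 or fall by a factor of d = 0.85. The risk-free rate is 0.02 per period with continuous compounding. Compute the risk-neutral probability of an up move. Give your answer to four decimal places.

p = 0.3404

Risk-neutral probability p = (e^0.02 − 0.85)/(1.35 − 0.85) = 0.1702/0.5000 = 0.3404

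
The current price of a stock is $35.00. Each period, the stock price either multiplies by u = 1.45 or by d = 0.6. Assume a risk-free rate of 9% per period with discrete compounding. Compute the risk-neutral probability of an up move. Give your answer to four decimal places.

p = 0.5765

Risk-neutral probability p = (1 + 0.09 − 0.6)/(1.45 − 0.6) = 0.4900/0.8500 = 0.5765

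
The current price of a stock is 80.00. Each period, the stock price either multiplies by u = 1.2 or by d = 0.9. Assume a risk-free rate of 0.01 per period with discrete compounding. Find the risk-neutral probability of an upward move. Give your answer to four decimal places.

Risk-neutral probability p = (1 + 0.01 − 0.9)/(1.2 − 0.9) = 0.1100/0.3000 = 0.3667

p = 0.3667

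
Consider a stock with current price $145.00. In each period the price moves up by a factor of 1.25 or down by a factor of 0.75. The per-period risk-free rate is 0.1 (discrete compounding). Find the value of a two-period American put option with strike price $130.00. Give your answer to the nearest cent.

$5.80

Risk-neutral probability p = (1 + 0.1 − 0.75)/(1.25 − 0.75) = 0.3500/0.5000 = 0.7000
Terminal stock prices: S_uu = 226.6, S_ud = 135.9, S_dd = 81.56
Terminal payoffs (K − S): max(-96.56, 0) = 0, max(-5.938, 0) = 0, max(48.44, 0) = 48.44
Node u (S = 181.2): continuation = 1/1.1·[0.7000·0.0000 + 0.3000·0.0000] = 0.0000; exercise value = 0.0000 ≤ continuation, so V_u = 0.0000
Node d (S = 108.8): continuation = 1/1.1·[0.7000·0.0000 + 0.3000·48.4375] = 13.2102; exercise value = 21.2500 > continuation, so V_d = 21.2500 (exercise)
Node 0 (S = 145): continuation = 1/1.1·[0.7000·0.0000 + 0.3000·21.2500] = 5.7955; exercise value = 0.0000 ≤ continuation, so V_0 = 5.7955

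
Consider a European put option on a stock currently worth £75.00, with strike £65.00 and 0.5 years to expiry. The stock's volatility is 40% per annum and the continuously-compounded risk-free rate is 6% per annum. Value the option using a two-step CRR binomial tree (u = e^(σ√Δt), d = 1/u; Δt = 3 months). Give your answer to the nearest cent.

CRR parameters: u = e^(σ√Δt) = e^(0.4·√0.25) = 1.2214, d = 1/u = 0.8187
Per-period rate: rΔt = 0.06·0.25 = 0.015, so R = e^0.015 = 1.0151
Risk-neutral probability p = (e^0.015 − 0.8187)/(1.2214 − 0.8187) = 0.1964/0.4027 = 0.4877
Terminal stock prices: S_uu = 111.9, S_ud = 75, S_dd = 50.27
Terminal payoffs (K − S): max(-46.89, 0) = 0, max(-10, 0) = 0, max(14.73, 0) = 14.73
Node u (S = 91.61): V_u = e^(−0.015)·[0.4877·0.0000 + 0.5123·0.0000] = 0.0000
Node d (S = 61.4): V_d = e^(−0.015)·[0.4877·0.0000 + 0.5123·14.7260] = 7.4318
Node 0 (S = 75): V_0 = e^(−0.015)·[0.4877·0.0000 + 0.5123·7.4318] = 3.7507

£3.75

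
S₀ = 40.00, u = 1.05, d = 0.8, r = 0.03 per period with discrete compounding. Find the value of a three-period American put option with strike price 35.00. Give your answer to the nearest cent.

Risk-neutral probability p = (1 + 0.03 − 0.8)/(1.05 − 0.8) = 0.2300/0.2500 = 0.9200
Terminal stock prices: S_uuu = 46.31, S_uud = 35.28, S_udd = 26.88, S_ddd = 20.48
Terminal payoffs (K − S): max(-11.31, 0) = 0, max(-0.28, 0) = 0, max(8.12, 0) = 8.12, max(14.52, 0) = 14.52
Node uu (S = 44.1): continuation = 1/1.03·[0.9200·0.0000 + 0.0800·0.0000] = 0.0000; exercise value = 0.0000 ≤ continuation, so V_uu = 0.0000
Node ud (S = 33.6): continuation = 1/1.03·[0.9200·0.0000 + 0.0800·8.1200] = 0.6307; exercise value = 1.4000 > continuation, so V_ud = 1.4000 (exercise)
Node dd (S = 25.6): continuation = 1/1.03·[0.9200·8.1200 + 0.0800·14.5200] = 8.3806; exercise value = 9.4000 > continuation, so V_dd = 9.4000 (exercise)
Node u (S = 42): continuation = 1/1.03·[0.9200·0.0000 + 0.0800·1.4000] = 0.1087; exercise value = 0.0000 ≤ continuation, so V_u = 0.1087
Node d (S = 32): continuation = 1/1.03·[0.9200·1.4000 + 0.0800·9.4000] = 1.9806; exercise value = 3.0000 > continuation, so V_d = 3.0000 (exercise)
Node 0 (S = 40): continuation = 1/1.03·[0.9200·0.1087 + 0.0800·3.0000] = 0.3301; exercise value = 0.0000 ≤ continuation, so V_0 = 0.3301

0.33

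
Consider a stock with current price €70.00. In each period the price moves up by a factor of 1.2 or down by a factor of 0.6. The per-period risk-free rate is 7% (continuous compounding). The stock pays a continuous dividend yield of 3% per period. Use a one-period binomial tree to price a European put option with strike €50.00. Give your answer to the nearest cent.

Per-period risk-free factor R = e^0.07 = 1.0725; dividend-adjusted growth = e^(0.07−0.03) = 1.0408.
Risk-neutral probability p = (1.0408 − 0.6)/(1.2 − 0.6) = 0.4408/0.6000 = 0.7347
Terminal stock prices: S_u = 84, S_d = 42
Terminal payoffs (K − S): max(-34, 0) = 0, max(8, 0) = 8
Node 0 (S = 70): V_0 = e^(−0.07)·[0.7347·0.0000 + 0.2653·8.0000] = 1.9790

€1.98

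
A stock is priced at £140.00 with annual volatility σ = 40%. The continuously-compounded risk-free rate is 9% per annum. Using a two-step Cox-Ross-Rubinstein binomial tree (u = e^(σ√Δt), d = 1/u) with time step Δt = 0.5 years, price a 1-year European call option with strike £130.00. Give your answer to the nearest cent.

£32.26

CRR parameters: u = e^(σ√Δt) = e^(0.4·√0.5) = 1.3269, d = 1/u = 0.7536
Per-period rate: rΔt = 0.09·0.5 = 0.045, so R = e^0.045 = 1.0460
Risk-neutral probability p = (e^0.045 − 0.7536)/(1.3269 − 0.7536) = 0.2924/0.5733 = 0.5100
Terminal stock prices: S_uu = 246.5, S_ud = 140, S_dd = 79.52
Terminal payoffs (S − K): max(116.5, 0) = 116.5, max(10, 0) = 10, max(-50.48, 0) = 0
Node u (S = 185.8): V_u = e^(−0.045)·[0.5100·116.4916 + 0.4900·10.0000] = 61.4858
Node d (S = 105.5): V_d = e^(−0.045)·[0.5100·10.0000 + 0.4900·0.0000] = 4.8761
Node 0 (S = 140): V_0 = e^(−0.045)·[0.5100·61.4858 + 0.4900·4.8761] = 32.2647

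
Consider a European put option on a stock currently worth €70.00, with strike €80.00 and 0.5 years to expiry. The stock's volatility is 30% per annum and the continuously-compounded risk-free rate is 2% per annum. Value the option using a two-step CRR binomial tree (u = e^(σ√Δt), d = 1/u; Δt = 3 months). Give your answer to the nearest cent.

€12.50

CRR parameters: u = e^(σ√Δt) = e^(0.3·√0.25) = 1.1618, d = 1/u = 0.8607
Per-period rate: rΔt = 0.02·0.25 = 0.005, so R = e^0.005 = 1.0050
Risk-neutral probability p = (e^0.005 − 0.8607)/(1.1618 − 0.8607) = 0.1443/0.3011 = 0.4792
Terminal stock prices: S_uu = 94.49, S_ud = 70, S_dd = 51.86
Terminal payoffs (K − S): max(-14.49, 0) = 0, max(10, 0) = 10, max(28.14, 0) = 28.14
Node u (S = 81.33): V_u = e^(−0.005)·[0.4792·0.0000 + 0.5208·10.0000] = 5.1819
Node d (S = 60.25): V_d = e^(−0.005)·[0.4792·10.0000 + 0.5208·28.1427] = 19.3514
Node 0 (S = 70): V_0 = e^(−0.005)·[0.4792·5.1819 + 0.5208·19.3514] = 12.4985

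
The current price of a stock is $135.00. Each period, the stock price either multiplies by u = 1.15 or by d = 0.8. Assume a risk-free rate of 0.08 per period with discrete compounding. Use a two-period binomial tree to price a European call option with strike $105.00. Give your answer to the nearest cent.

Risk-neutral probability p = (1 + 0.08 − 0.8)/(1.15 − 0.8) = 0.2800/0.3500 = 0.8000
Terminal stock prices: S_uu = 178.5, S_ud = 124.2, S_dd = 86.4
Terminal payoffs (S − K): max(73.54, 0) = 73.54, max(19.2, 0) = 19.2, max(-18.6, 0) = 0
Node u (S = 155.2): V_u = 1/1.08·[0.8000·73.5375 + 0.2000·19.2000] = 58.0278
Node d (S = 108): V_d = 1/1.08·[0.8000·19.2000 + 0.2000·0.0000] = 14.2222
Node 0 (S = 135): V_0 = 1/1.08·[0.8000·58.0278 + 0.2000·14.2222] = 45.6173

$45.62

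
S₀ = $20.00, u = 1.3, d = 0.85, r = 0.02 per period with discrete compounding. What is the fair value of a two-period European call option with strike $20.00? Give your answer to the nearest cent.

$2.84

Risk-neutral probability p = (1 + 0.02 − 0.85)/(1.3 − 0.85) = 0.1700/0.4500 = 0.3778
Terminal stock prices: S_uu = 33.8, S_ud = 22.1, S_dd = 14.45
Terminal payoffs (S − K): max(13.8, 0) = 13.8, max(2.1, 0) = 2.1, max(-5.55, 0) = 0
Node u (S = 26): V_u = 1/1.02·[0.3778·13.8000 + 0.6222·2.1000] = 6.3922
Node d (S = 17): V_d = 1/1.02·[0.3778·2.1000 + 0.6222·0.0000] = 0.7778
Node 0 (S = 20): V_0 = 1/1.02·[0.3778·6.3922 + 0.6222·0.7778] = 2.8419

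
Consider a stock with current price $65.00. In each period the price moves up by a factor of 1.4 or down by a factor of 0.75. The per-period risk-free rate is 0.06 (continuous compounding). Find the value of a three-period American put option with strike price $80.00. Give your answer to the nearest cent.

Risk-neutral probability p = (e^0.06 − 0.75)/(1.4 − 0.75) = 0.3118/0.6500 = 0.4797
Terminal stock prices: S_uuu = 178.4, S_uud = 95.55, S_udd = 51.19, S_ddd = 27.42
Terminal payoffs (K − S): max(-98.36, 0) = 0, max(-15.55, 0) = 0, max(28.81, 0) = 28.81, max(52.58, 0) = 52.58
Node uu (S = 127.4): continuation = e^(−0.06)·[0.4797·0.0000 + 0.5203·0.0000] = 0.0000; exercise value = 0.0000 ≤ continuation, so V_uu = 0.0000
Node ud (S = 68.25): continuation = e^(−0.06)·[0.4797·0.0000 + 0.5203·28.8125] = 14.1168; exercise value = 11.7500 ≤ continuation, so V_ud = 14.1168
Node dd (S = 36.56): continuation = e^(−0.06)·[0.4797·28.8125 + 0.5203·52.5781] = 38.7787; exercise value = 43.4375 > continuation, so V_dd = 43.4375 (exercise)
Node u (S = 91): continuation = e^(−0.06)·[0.4797·0.0000 + 0.5203·14.1168] = 6.9166; exercise value = 0.0000 ≤ continuation, so V_u = 6.9166
Node d (S = 48.75): continuation = e^(−0.06)·[0.4797·14.1168 + 0.5203·43.4375] = 27.6605; exercise value = 31.2500 > continuation, so V_d = 31.2500 (exercise)
Node 0 (S = 65): continuation = e^(−0.06)·[0.4797·6.9166 + 0.5203·31.2500] = 18.4361; exercise value = 15.0000 ≤ continuation, so V_0 = 18.4361

$18.44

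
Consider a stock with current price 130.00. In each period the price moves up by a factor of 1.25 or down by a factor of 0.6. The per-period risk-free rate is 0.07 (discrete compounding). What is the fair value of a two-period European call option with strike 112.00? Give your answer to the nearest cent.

Risk-neutral probability p = (1 + 0.07 − 0.6)/(1.25 − 0.6) = 0.4700/0.6500 = 0.7231
Terminal stock prices: S_uu = 203.1, S_ud = 97.5, S_dd = 46.8
Terminal payoffs (S − K): max(91.12, 0) = 91.12, max(-14.5, 0) = 0, max(-65.2, 0) = 0
Node u (S = 162.5): V_u = 1/1.07·[0.7231·91.1250 + 0.2769·0.0000] = 61.5798
Node d (S = 78): V_d = 1/1.07·[0.7231·0.0000 + 0.2769·0.0000] = 0.0000
Node 0 (S = 130): V_0 = 1/1.07·[0.7231·61.5798 + 0.2769·0.0000] = 41.6140

41.61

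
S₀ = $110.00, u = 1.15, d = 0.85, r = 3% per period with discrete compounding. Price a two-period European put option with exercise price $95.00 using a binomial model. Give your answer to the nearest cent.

$2.34

Risk-neutral probability p = (1 + 0.03 − 0.85)/(1.15 − 0.85) = 0.1800/0.3000 = 0.6000
Terminal stock prices: S_uu = 145.5, S_ud = 107.5, S_dd = 79.47
Terminal payoffs (K − S): max(-50.47, 0) = 0, max(-12.52, 0) = 0, max(15.53, 0) = 15.53
Node u (S = 126.5): V_u = 1/1.03·[0.6000·0.0000 + 0.4000·0.0000] = 0.0000
Node d (S = 93.5): V_d = 1/1.03·[0.6000·0.0000 + 0.4000·15.5250] = 6.0291
Node 0 (S = 110): V_0 = 1/1.03·[0.6000·0.0000 + 0.4000·6.0291] = 2.3414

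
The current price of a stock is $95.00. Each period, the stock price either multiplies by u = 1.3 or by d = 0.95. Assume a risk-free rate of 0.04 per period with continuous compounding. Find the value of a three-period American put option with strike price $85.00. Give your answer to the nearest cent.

$1.28

Risk-neutral probability p = (e^0.04 − 0.95)/(1.3 − 0.95) = 0.0908/0.3500 = 0.2595
Terminal stock prices: S_uuu = 208.7, S_uud = 152.5, S_udd = 111.5, S_ddd = 81.45
Terminal payoffs (K − S): max(-123.7, 0) = 0, max(-67.52, 0) = 0, max(-26.46, 0) = 0, max(3.549, 0) = 3.549
Node uu (S = 160.6): continuation = e^(−0.04)·[0.2595·0.0000 + 0.7405·0.0000] = 0.0000; exercise value = 0.0000 ≤ continuation, so V_uu = 0.0000
Node ud (S = 117.3): continuation = e^(−0.04)·[0.2595·0.0000 + 0.7405·0.0000] = 0.0000; exercise value = 0.0000 ≤ continuation, so V_ud = 0.0000
Node dd (S = 85.74): continuation = e^(−0.04)·[0.2595·0.0000 + 0.7405·3.5494] = 2.5254; exercise value = 0.0000 ≤ continuation, so V_dd = 2.5254
Node u (S = 123.5): continuation = e^(−0.04)·[0.2595·0.0000 + 0.7405·0.0000] = 0.0000; exercise value = 0.0000 ≤ continuation, so V_u = 0.0000
Node d (S = 90.25): continuation = e^(−0.04)·[0.2595·0.0000 + 0.7405·2.5254] = 1.7968; exercise value = 0.0000 ≤ continuation, so V_d = 1.7968
Node 0 (S = 95): continuation = e^(−0.04)·[0.2595·0.0000 + 0.7405·1.7968] = 1.2784; exercise value = 0.0000 ≤ continuation, so V_0 = 1.2784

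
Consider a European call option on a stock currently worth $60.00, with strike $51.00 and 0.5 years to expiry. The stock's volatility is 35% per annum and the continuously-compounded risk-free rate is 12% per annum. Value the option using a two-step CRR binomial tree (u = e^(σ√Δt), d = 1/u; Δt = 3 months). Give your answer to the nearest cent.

$13.69

CRR parameters: u = e^(σ√Δt) = e^(0.35·√0.25) = 1.1912, d = 1/u = 0.8395
Per-period rate: rΔt = 0.12·0.25 = 0.03, so R = e^0.03 = 1.0305
Risk-neutral probability p = (e^0.03 − 0.8395)/(1.1912 − 0.8395) = 0.1910/0.3518 = 0.5429
Terminal stock prices: S_uu = 85.14, S_ud = 60, S_dd = 42.28
Terminal payoffs (S − K): max(34.14, 0) = 34.14, max(9, 0) = 9, max(-8.719, 0) = 0
Node u (S = 71.47): V_u = e^(−0.03)·[0.5429·34.1441 + 0.4571·9.0000] = 21.9821
Node d (S = 50.37): V_d = e^(−0.03)·[0.5429·9.0000 + 0.4571·0.0000] = 4.7420
Node 0 (S = 60): V_0 = e^(−0.03)·[0.5429·21.9821 + 0.4571·4.7420] = 13.6854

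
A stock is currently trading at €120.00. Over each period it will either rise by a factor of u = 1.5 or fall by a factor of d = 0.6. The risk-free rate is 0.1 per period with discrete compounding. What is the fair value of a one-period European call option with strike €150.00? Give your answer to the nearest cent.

Risk-neutral probability p = (1 + 0.1 − 0.6)/(1.5 − 0.6) = 0.5000/0.9000 = 0.5556
Terminal stock prices: S_u = 180, S_d = 72
Terminal payoffs (S − K): max(30, 0) = 30, max(-78, 0) = 0
Node 0 (S = 120): V_0 = 1/1.1·[0.5556·30.0000 + 0.4444·0.0000] = 15.1515

€15.15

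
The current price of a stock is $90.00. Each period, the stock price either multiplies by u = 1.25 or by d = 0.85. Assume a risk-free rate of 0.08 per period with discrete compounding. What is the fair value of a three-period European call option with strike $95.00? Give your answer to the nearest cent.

$20.40

Risk-neutral probability p = (1 + 0.08 − 0.85)/(1.25 − 0.85) = 0.2300/0.4000 = 0.5750
Terminal stock prices: S_uuu = 175.8, S_uud = 119.5, S_udd = 81.28, S_ddd = 55.27
Terminal payoffs (S − K): max(80.78, 0) = 80.78, max(24.53, 0) = 24.53, max(-13.72, 0) = 0, max(-39.73, 0) = 0
Node uu (S = 140.6): V_uu = 1/1.08·[0.5750·80.7812 + 0.4250·24.5312] = 52.6620
Node ud (S = 95.62): V_ud = 1/1.08·[0.5750·24.5312 + 0.4250·0.0000] = 13.0606
Node dd (S = 65.02): V_dd = 1/1.08·[0.5750·0.0000 + 0.4250·0.0000] = 0.0000
Node u (S = 112.5): V_u = 1/1.08·[0.5750·52.6620 + 0.4250·13.0606] = 33.1773
Node d (S = 76.5): V_d = 1/1.08·[0.5750·13.0606 + 0.4250·0.0000] = 6.9536
Node 0 (S = 90): V_0 = 1/1.08·[0.5750·33.1773 + 0.4250·6.9536] = 20.4002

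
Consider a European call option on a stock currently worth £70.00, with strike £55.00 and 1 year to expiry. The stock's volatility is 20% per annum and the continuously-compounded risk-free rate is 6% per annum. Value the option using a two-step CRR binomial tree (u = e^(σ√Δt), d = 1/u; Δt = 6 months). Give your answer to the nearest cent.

£18.59

CRR parameters: u = e^(σ√Δt) = e^(0.2·√0.5) = 1.1519, d = 1/u = 0.8681
Per-period rate: rΔt = 0.06·0.5 = 0.03, so R = e^0.03 = 1.0305
Risk-neutral probability p = (e^0.03 − 0.8681)/(1.1519 − 0.8681) = 0.1623/0.2838 = 0.5720
Terminal stock prices: S_uu = 92.88, S_ud = 70, S_dd = 52.75
Terminal payoffs (S − K): max(37.88, 0) = 37.88, max(15, 0) = 15, max(-2.245, 0) = 0
Node u (S = 80.63): V_u = e^(−0.03)·[0.5720·37.8828 + 0.4280·15.0000] = 27.2592
Node d (S = 60.77): V_d = e^(−0.03)·[0.5720·15.0000 + 0.4280·0.0000] = 8.3267
Node 0 (S = 70): V_0 = e^(−0.03)·[0.5720·27.2592 + 0.4280·8.3267] = 18.5903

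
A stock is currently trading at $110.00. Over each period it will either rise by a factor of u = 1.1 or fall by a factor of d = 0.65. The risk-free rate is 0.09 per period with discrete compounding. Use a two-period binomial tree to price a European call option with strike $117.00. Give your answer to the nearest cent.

$12.96

Risk-neutral probability p = (1 + 0.09 − 0.65)/(1.1 − 0.65) = 0.4400/0.4500 = 0.9778
Terminal stock prices: S_uu = 133.1, S_ud = 78.65, S_dd = 46.48
Terminal payoffs (S − K): max(16.1, 0) = 16.1, max(-38.35, 0) = 0, max(-70.53, 0) = 0
Node u (S = 121): V_u = 1/1.09·[0.9778·16.1000 + 0.0222·0.0000] = 14.4424
Node d (S = 71.5): V_d = 1/1.09·[0.9778·0.0000 + 0.0222·0.0000] = 0.0000
Node 0 (S = 110): V_0 = 1/1.09·[0.9778·14.4424 + 0.0222·0.0000] = 12.9555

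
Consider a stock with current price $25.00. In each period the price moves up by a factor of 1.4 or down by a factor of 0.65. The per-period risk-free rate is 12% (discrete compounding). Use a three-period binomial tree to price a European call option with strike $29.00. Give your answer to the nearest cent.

Risk-neutral probability p = (1 + 0.12 − 0.65)/(1.4 − 0.65) = 0.4700/0.7500 = 0.6267
Terminal stock prices: S_uuu = 68.6, S_uud = 31.85, S_udd = 14.79, S_ddd = 6.866
Terminal payoffs (S − K): max(39.6, 0) = 39.6, max(2.85, 0) = 2.85, max(-14.21, 0) = 0, max(-22.13, 0) = 0
Node uu (S = 49): V_uu = 1/1.12·[0.6267·39.6000 + 0.3733·2.8500] = 23.1071
Node ud (S = 22.75): V_ud = 1/1.12·[0.6267·2.8500 + 0.3733·0.0000] = 1.5946
Node dd (S = 10.56): V_dd = 1/1.12·[0.6267·0.0000 + 0.3733·0.0000] = 0.0000
Node u (S = 35): V_u = 1/1.12·[0.6267·23.1071 + 0.3733·1.5946] = 13.4605
Node d (S = 16.25): V_d = 1/1.12·[0.6267·1.5946 + 0.3733·0.0000] = 0.8922
Node 0 (S = 25): V_0 = 1/1.12·[0.6267·13.4605 + 0.3733·0.8922] = 7.8289

$7.83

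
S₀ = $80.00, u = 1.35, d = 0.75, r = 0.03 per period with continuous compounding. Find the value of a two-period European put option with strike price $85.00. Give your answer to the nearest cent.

$12.56

Risk-neutral probability p = (e^0.03 − 0.75)/(1.35 − 0.75) = 0.2805/0.6000 = 0.4674
Terminal stock prices: S_uu = 145.8, S_ud = 81, S_dd = 45
Terminal payoffs (K − S): max(-60.8, 0) = 0, max(4, 0) = 4, max(40, 0) = 40
Node u (S = 108): V_u = e^(−0.03)·[0.4674·0.0000 + 0.5326·4.0000] = 2.0673
Node d (S = 60): V_d = e^(−0.03)·[0.4674·4.0000 + 0.5326·40.0000] = 22.4879
Node 0 (S = 80): V_0 = e^(−0.03)·[0.4674·2.0673 + 0.5326·22.4879] = 12.5603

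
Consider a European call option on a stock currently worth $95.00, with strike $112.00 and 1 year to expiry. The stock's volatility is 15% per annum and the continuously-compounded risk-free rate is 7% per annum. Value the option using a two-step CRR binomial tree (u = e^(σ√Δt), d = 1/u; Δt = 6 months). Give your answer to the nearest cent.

CRR parameters: u = e^(σ√Δt) = e^(0.15·√0.5) = 1.1119, d = 1/u = 0.8994
Per-period rate: rΔt = 0.07·0.5 = 0.035, so R = e^0.035 = 1.0356
Risk-neutral probability p = (e^0.035 − 0.8994)/(1.1119 − 0.8994) = 0.1363/0.2125 = 0.6411
Terminal stock prices: S_uu = 117.4, S_ud = 95, S_dd = 76.84
Terminal payoffs (S − K): max(5.45, 0) = 5.45, max(-17, 0) = 0, max(-35.16, 0) = 0
Node u (S = 105.6): V_u = e^(−0.035)·[0.6411·5.4496 + 0.3589·0.0000] = 3.3736
Node d (S = 85.44): V_d = e^(−0.035)·[0.6411·0.0000 + 0.3589·0.0000] = 0.0000
Node 0 (S = 95): V_0 = e^(−0.035)·[0.6411·3.3736 + 0.3589·0.0000] = 2.0884

$2.09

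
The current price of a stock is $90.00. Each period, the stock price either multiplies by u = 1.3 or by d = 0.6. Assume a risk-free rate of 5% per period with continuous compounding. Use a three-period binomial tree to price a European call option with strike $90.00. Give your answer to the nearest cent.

$25.32

Risk-neutral probability p = (e^0.05 − 0.6)/(1.3 − 0.6) = 0.4513/0.7000 = 0.6447
Terminal stock prices: S_uuu = 197.7, S_uud = 91.26, S_udd = 42.12, S_ddd = 19.44
Terminal payoffs (S − K): max(107.7, 0) = 107.7, max(1.26, 0) = 1.26, max(-47.88, 0) = 0, max(-70.56, 0) = 0
Node uu (S = 152.1): V_uu = e^(−0.05)·[0.6447·107.7300 + 0.3553·1.2600] = 66.4894
Node ud (S = 70.2): V_ud = e^(−0.05)·[0.6447·1.2600 + 0.3553·0.0000] = 0.7727
Node dd (S = 32.4): V_dd = e^(−0.05)·[0.6447·0.0000 + 0.3553·0.0000] = 0.0000
Node u (S = 117): V_u = e^(−0.05)·[0.6447·66.4894 + 0.3553·0.7727] = 41.0346
Node d (S = 54): V_d = e^(−0.05)·[0.6447·0.7727 + 0.3553·0.0000] = 0.4738
Node 0 (S = 90): V_0 = e^(−0.05)·[0.6447·41.0346 + 0.3553·0.4738] = 25.3239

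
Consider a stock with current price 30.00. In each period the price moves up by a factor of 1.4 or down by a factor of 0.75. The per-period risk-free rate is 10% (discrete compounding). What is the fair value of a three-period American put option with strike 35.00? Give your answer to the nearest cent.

Risk-neutral probability p = (1 + 0.1 − 0.75)/(1.4 − 0.75) = 0.3500/0.6500 = 0.5385
Terminal stock prices: S_uuu = 82.32, S_uud = 44.1, S_udd = 23.62, S_ddd = 12.66
Terminal payoffs (K − S): max(-47.32, 0) = 0, max(-9.1, 0) = 0, max(11.38, 0) = 11.38, max(22.34, 0) = 22.34
Node uu (S = 58.8): continuation = 1/1.1·[0.5385·0.0000 + 0.4615·0.0000] = 0.0000; exercise value = 0.0000 ≤ continuation, so V_uu = 0.0000
Node ud (S = 31.5): continuation = 1/1.1·[0.5385·0.0000 + 0.4615·11.3750] = 4.7727; exercise value = 3.5000 ≤ continuation, so V_ud = 4.7727
Node dd (S = 16.88): continuation = 1/1.1·[0.5385·11.3750 + 0.4615·22.3438] = 14.9432; exercise value = 18.1250 > continuation, so V_dd = 18.1250 (exercise)
Node u (S = 42): continuation = 1/1.1·[0.5385·0.0000 + 0.4615·4.7727] = 2.0025; exercise value = 0.0000 ≤ continuation, so V_u = 2.0025
Node d (S = 22.5): continuation = 1/1.1·[0.5385·4.7727 + 0.4615·18.1250] = 9.9412; exercise value = 12.5000 > continuation, so V_d = 12.5000 (exercise)
Node 0 (S = 30): continuation = 1/1.1·[0.5385·2.0025 + 0.4615·12.5000] = 6.2250; exercise value = 5.0000 ≤ continuation, so V_0 = 6.2250

6.23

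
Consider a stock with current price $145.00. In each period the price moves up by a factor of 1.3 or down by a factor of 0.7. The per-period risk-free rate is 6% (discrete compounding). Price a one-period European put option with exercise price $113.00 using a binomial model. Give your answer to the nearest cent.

Risk-neutral probability p = (1 + 0.06 − 0.7)/(1.3 − 0.7) = 0.3600/0.6000 = 0.6000
Terminal stock prices: S_u = 188.5, S_d = 101.5
Terminal payoffs (K − S): max(-75.5, 0) = 0, max(11.5, 0) = 11.5
Node 0 (S = 145): V_0 = 1/1.06·[0.6000·0.0000 + 0.4000·11.5000] = 4.3396

$4.34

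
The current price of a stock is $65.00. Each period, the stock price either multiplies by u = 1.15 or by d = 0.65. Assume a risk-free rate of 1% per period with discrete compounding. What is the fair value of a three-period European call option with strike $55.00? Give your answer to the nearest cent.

Risk-neutral probability p = (1 + 0.01 − 0.65)/(1.15 − 0.65) = 0.3600/0.5000 = 0.7200
Terminal stock prices: S_uuu = 98.86, S_uud = 55.88, S_udd = 31.58, S_ddd = 17.85
Terminal payoffs (S − K): max(43.86, 0) = 43.86, max(0.8756, 0) = 0.8756, max(-23.42, 0) = 0, max(-37.15, 0) = 0
Node uu (S = 85.96): V_uu = 1/1.01·[0.7200·43.8569 + 0.2800·0.8756] = 31.5071
Node ud (S = 48.59): V_ud = 1/1.01·[0.7200·0.8756 + 0.2800·0.0000] = 0.6242
Node dd (S = 27.46): V_dd = 1/1.01·[0.7200·0.0000 + 0.2800·0.0000] = 0.0000
Node u (S = 74.75): V_u = 1/1.01·[0.7200·31.5071 + 0.2800·0.6242] = 22.6335
Node d (S = 42.25): V_d = 1/1.01·[0.7200·0.6242 + 0.2800·0.0000] = 0.4450
Node 0 (S = 65): V_0 = 1/1.01·[0.7200·22.6335 + 0.2800·0.4450] = 16.2581

$16.26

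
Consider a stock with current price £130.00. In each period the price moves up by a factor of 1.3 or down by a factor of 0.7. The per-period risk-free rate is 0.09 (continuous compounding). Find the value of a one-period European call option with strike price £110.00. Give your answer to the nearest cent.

Risk-neutral probability p = (e^0.09 − 0.7)/(1.3 − 0.7) = 0.3942/0.6000 = 0.6570
Terminal stock prices: S_u = 169, S_d = 91
Terminal payoffs (S − K): max(59, 0) = 59, max(-19, 0) = 0
Node 0 (S = 130): V_0 = e^(−0.09)·[0.6570·59.0000 + 0.3430·0.0000] = 35.4244

£35.42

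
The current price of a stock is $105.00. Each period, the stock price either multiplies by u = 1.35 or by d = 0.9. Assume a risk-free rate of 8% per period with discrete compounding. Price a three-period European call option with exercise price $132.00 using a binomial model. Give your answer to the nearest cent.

Risk-neutral probability p = (1 + 0.08 − 0.9)/(1.35 − 0.9) = 0.1800/0.4500 = 0.4000
Terminal stock prices: S_uuu = 258.3, S_uud = 172.2, S_udd = 114.8, S_ddd = 76.55
Terminal payoffs (S − K): max(126.3, 0) = 126.3, max(40.23, 0) = 40.23, max(-17.18, 0) = 0, max(-55.45, 0) = 0
Node uu (S = 191.4): V_uu = 1/1.08·[0.4000·126.3394 + 0.6000·40.2263] = 69.1403
Node ud (S = 127.6): V_ud = 1/1.08·[0.4000·40.2263 + 0.6000·0.0000] = 14.8986
Node dd (S = 85.05): V_dd = 1/1.08·[0.4000·0.0000 + 0.6000·0.0000] = 0.0000
Node u (S = 141.8): V_u = 1/1.08·[0.4000·69.1403 + 0.6000·14.8986] = 33.8845
Node d (S = 94.5): V_d = 1/1.08·[0.4000·14.8986 + 0.6000·0.0000] = 5.5180
Node 0 (S = 105): V_0 = 1/1.08·[0.4000·33.8845 + 0.6000·5.5180] = 15.6154

$15.62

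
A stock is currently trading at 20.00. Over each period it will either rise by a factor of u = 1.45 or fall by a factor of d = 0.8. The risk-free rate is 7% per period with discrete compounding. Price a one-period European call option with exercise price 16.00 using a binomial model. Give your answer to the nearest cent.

Risk-neutral probability p = (1 + 0.07 − 0.8)/(1.45 − 0.8) = 0.2700/0.6500 = 0.4154
Terminal stock prices: S_u = 29, S_d = 16
Terminal payoffs (S − K): max(13, 0) = 13, max(0, 0) = 0
Node 0 (S = 20): V_0 = 1/1.07·[0.4154·13.0000 + 0.5846·0.0000] = 5.0467

5.05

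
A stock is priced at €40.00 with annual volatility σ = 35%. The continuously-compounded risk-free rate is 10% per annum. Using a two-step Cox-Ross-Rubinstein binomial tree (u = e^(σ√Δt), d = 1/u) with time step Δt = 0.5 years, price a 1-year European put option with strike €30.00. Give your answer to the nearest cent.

€1.07

CRR parameters: u = e^(σ√Δt) = e^(0.35·√0.5) = 1.2808, d = 1/u = 0.7808
Per-period rate: rΔt = 0.1·0.5 = 0.05, so R = e^0.05 = 1.0513
Risk-neutral probability p = (e^0.05 − 0.7808)/(1.2808 − 0.7808) = 0.2705/0.5000 = 0.5410
Terminal stock prices: S_uu = 65.62, S_ud = 40, S_dd = 24.38
Terminal payoffs (K − S): max(-35.62, 0) = 0, max(-10, 0) = 0, max(5.617, 0) = 5.617
Node u (S = 51.23): V_u = e^(−0.05)·[0.5410·0.0000 + 0.4590·0.0000] = 0.0000
Node d (S = 31.23): V_d = e^(−0.05)·[0.5410·0.0000 + 0.4590·5.6165] = 2.4524
Node 0 (S = 40): V_0 = e^(−0.05)·[0.5410·0.0000 + 0.4590·2.4524] = 1.0708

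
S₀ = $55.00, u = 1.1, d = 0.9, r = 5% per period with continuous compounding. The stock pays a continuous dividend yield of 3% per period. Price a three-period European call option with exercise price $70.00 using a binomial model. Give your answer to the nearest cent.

$0.60

Per-period risk-free factor R = e^0.05 = 1.0513; dividend-adjusted growth = e^(0.05−0.03) = 1.0202.
Risk-neutral probability p = (1.0202 − 0.9)/(1.1 − 0.9) = 0.1202/0.2000 = 0.6010
Terminal stock prices: S_uuu = 73.21, S_uud = 59.9, S_udd = 49.01, S_ddd = 40.1
Terminal payoffs (S − K): max(3.205, 0) = 3.205, max(-10.1, 0) = 0, max(-20.99, 0) = 0, max(-29.9, 0) = 0
Node uu (S = 66.55): V_uu = e^(−0.05)·[0.6010·3.2050 + 0.3990·0.0000] = 1.8323
Node ud (S = 54.45): V_ud = e^(−0.05)·[0.6010·0.0000 + 0.3990·0.0000] = 0.0000
Node dd (S = 44.55): V_dd = e^(−0.05)·[0.6010·0.0000 + 0.3990·0.0000] = 0.0000
Node u (S = 60.5): V_u = e^(−0.05)·[0.6010·1.8323 + 0.3990·0.0000] = 1.0475
Node d (S = 49.5): V_d = e^(−0.05)·[0.6010·0.0000 + 0.3990·0.0000] = 0.0000
Node 0 (S = 55): V_0 = e^(−0.05)·[0.6010·1.0475 + 0.3990·0.0000] = 0.5989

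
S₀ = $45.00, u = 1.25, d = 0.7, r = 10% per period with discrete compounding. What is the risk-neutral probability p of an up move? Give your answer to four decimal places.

p = 0.7273

Risk-neutral probability p = (1 + 0.1 − 0.7)/(1.25 − 0.7) = 0.4000/0.5500 = 0.7273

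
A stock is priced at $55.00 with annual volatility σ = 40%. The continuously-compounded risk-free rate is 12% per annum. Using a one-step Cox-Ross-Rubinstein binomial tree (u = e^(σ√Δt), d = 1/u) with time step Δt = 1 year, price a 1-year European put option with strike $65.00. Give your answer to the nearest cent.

$11.07

CRR parameters: u = e^(σ√Δt) = e^(0.4·√1) = 1.4918, d = 1/u = 0.6703
Per-period rate: rΔt = 0.12·1 = 0.12, so R = e^0.12 = 1.1275
Risk-neutral probability p = (e^0.12 − 0.6703)/(1.4918 − 0.6703) = 0.4572/0.8215 = 0.5565
Terminal stock prices: S_u = 82.05, S_d = 36.87
Terminal payoffs (K − S): max(-17.05, 0) = 0, max(28.13, 0) = 28.13
Node 0 (S = 55): V_0 = e^(−0.12)·[0.5565·0.0000 + 0.4435·28.1324] = 11.0656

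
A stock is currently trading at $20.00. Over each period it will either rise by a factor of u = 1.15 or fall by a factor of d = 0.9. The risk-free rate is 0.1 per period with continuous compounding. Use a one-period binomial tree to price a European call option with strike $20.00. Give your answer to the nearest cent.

Risk-neutral probability p = (e^0.1 − 0.9)/(1.15 − 0.9) = 0.2052/0.2500 = 0.8207
Terminal stock prices: S_u = 23, S_d = 18
Terminal payoffs (S − K): max(3, 0) = 3, max(-2, 0) = 0
Node 0 (S = 20): V_0 = e^(−0.1)·[0.8207·3.0000 + 0.1793·0.0000] = 2.2278

$2.23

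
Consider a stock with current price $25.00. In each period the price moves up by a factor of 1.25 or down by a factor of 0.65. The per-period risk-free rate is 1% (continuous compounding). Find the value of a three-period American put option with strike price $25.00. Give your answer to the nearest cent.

$4.57

Risk-neutral probability p = (e^0.01 − 0.65)/(1.25 − 0.65) = 0.3601/0.6000 = 0.6001
Terminal stock prices: S_uuu = 48.83, S_uud = 25.39, S_udd = 13.2, S_ddd = 6.866
Terminal payoffs (K − S): max(-23.83, 0) = 0, max(-0.3906, 0) = 0, max(11.8, 0) = 11.8, max(18.13, 0) = 18.13
Node uu (S = 39.06): continuation = e^(−0.01)·[0.6001·0.0000 + 0.3999·0.0000] = 0.0000; exercise value = 0.0000 ≤ continuation, so V_uu = 0.0000
Node ud (S = 20.31): continuation = e^(−0.01)·[0.6001·0.0000 + 0.3999·11.7969] = 4.6708; exercise value = 4.6875 > continuation, so V_ud = 4.6875 (exercise)
Node dd (S = 10.56): continuation = e^(−0.01)·[0.6001·11.7969 + 0.3999·18.1344] = 14.1887; exercise value = 14.4375 > continuation, so V_dd = 14.4375 (exercise)
Node u (S = 31.25): continuation = e^(−0.01)·[0.6001·0.0000 + 0.3999·4.6875] = 1.8560; exercise value = 0.0000 ≤ continuation, so V_u = 1.8560
Node d (S = 16.25): continuation = e^(−0.01)·[0.6001·4.6875 + 0.3999·14.4375] = 8.5012; exercise value = 8.7500 > continuation, so V_d = 8.7500 (exercise)
Node 0 (S = 25): continuation = e^(−0.01)·[0.6001·1.8560 + 0.3999·8.7500] = 4.5671; exercise value = 0.0000 ≤ continuation, so V_0 = 4.5671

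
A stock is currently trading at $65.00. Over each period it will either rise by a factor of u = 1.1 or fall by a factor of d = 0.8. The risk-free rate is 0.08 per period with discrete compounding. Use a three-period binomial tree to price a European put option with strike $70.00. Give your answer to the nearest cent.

Risk-neutral probability p = (1 + 0.08 − 0.8)/(1.1 − 0.8) = 0.2800/0.3000 = 0.9333
Terminal stock prices: S_uuu = 86.52, S_uud = 62.92, S_udd = 45.76, S_ddd = 33.28
Terminal payoffs (K − S): max(-16.52, 0) = 0, max(7.08, 0) = 7.08, max(24.24, 0) = 24.24, max(36.72, 0) = 36.72
Node uu (S = 78.65): V_uu = 1/1.08·[0.9333·0.0000 + 0.0667·7.0800] = 0.4370
Node ud (S = 57.2): V_ud = 1/1.08·[0.9333·7.0800 + 0.0667·24.2400] = 7.6148
Node dd (S = 41.6): V_dd = 1/1.08·[0.9333·24.2400 + 0.0667·36.7200] = 23.2148
Node u (S = 71.5): V_u = 1/1.08·[0.9333·0.4370 + 0.0667·7.6148] = 0.8477
Node d (S = 52): V_d = 1/1.08·[0.9333·7.6148 + 0.0667·23.2148] = 8.0137
Node 0 (S = 65): V_0 = 1/1.08·[0.9333·0.8477 + 0.0667·8.0137] = 1.2273

$1.23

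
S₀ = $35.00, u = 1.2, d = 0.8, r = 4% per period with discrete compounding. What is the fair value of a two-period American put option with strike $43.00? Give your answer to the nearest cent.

Risk-neutral probability p = (1 + 0.04 − 0.8)/(1.2 − 0.8) = 0.2400/0.4000 = 0.6000
Terminal stock prices: S_uu = 50.4, S_ud = 33.6, S_dd = 22.4
Terminal payoffs (K − S): max(-7.4, 0) = 0, max(9.4, 0) = 9.4, max(20.6, 0) = 20.6
Node u (S = 42): continuation = 1/1.04·[0.6000·0.0000 + 0.4000·9.4000] = 3.6154; exercise value = 1.0000 ≤ continuation, so V_u = 3.6154
Node d (S = 28): continuation = 1/1.04·[0.6000·9.4000 + 0.4000·20.6000] = 13.3462; exercise value = 15.0000 > continuation, so V_d = 15.0000 (exercise)
Node 0 (S = 35): continuation = 1/1.04·[0.6000·3.6154 + 0.4000·15.0000] = 7.8550; exercise value = 8.0000 > continuation, so V_0 = 8.0000 (exercise)

$8.00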